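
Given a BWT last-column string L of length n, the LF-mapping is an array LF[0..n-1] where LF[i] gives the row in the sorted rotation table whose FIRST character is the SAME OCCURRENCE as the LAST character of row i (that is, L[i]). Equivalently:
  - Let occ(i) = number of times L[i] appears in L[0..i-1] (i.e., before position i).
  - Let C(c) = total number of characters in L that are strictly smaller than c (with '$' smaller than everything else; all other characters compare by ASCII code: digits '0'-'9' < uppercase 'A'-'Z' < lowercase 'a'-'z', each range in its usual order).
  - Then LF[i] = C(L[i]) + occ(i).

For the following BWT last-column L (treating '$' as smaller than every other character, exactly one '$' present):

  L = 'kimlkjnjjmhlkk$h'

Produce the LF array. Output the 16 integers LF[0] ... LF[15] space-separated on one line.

Answer: 7 3 13 11 8 4 15 5 6 14 1 12 9 10 0 2

Derivation:
Char counts: '$':1, 'h':2, 'i':1, 'j':3, 'k':4, 'l':2, 'm':2, 'n':1
C (first-col start): C('$')=0, C('h')=1, C('i')=3, C('j')=4, C('k')=7, C('l')=11, C('m')=13, C('n')=15
L[0]='k': occ=0, LF[0]=C('k')+0=7+0=7
L[1]='i': occ=0, LF[1]=C('i')+0=3+0=3
L[2]='m': occ=0, LF[2]=C('m')+0=13+0=13
L[3]='l': occ=0, LF[3]=C('l')+0=11+0=11
L[4]='k': occ=1, LF[4]=C('k')+1=7+1=8
L[5]='j': occ=0, LF[5]=C('j')+0=4+0=4
L[6]='n': occ=0, LF[6]=C('n')+0=15+0=15
L[7]='j': occ=1, LF[7]=C('j')+1=4+1=5
L[8]='j': occ=2, LF[8]=C('j')+2=4+2=6
L[9]='m': occ=1, LF[9]=C('m')+1=13+1=14
L[10]='h': occ=0, LF[10]=C('h')+0=1+0=1
L[11]='l': occ=1, LF[11]=C('l')+1=11+1=12
L[12]='k': occ=2, LF[12]=C('k')+2=7+2=9
L[13]='k': occ=3, LF[13]=C('k')+3=7+3=10
L[14]='$': occ=0, LF[14]=C('$')+0=0+0=0
L[15]='h': occ=1, LF[15]=C('h')+1=1+1=2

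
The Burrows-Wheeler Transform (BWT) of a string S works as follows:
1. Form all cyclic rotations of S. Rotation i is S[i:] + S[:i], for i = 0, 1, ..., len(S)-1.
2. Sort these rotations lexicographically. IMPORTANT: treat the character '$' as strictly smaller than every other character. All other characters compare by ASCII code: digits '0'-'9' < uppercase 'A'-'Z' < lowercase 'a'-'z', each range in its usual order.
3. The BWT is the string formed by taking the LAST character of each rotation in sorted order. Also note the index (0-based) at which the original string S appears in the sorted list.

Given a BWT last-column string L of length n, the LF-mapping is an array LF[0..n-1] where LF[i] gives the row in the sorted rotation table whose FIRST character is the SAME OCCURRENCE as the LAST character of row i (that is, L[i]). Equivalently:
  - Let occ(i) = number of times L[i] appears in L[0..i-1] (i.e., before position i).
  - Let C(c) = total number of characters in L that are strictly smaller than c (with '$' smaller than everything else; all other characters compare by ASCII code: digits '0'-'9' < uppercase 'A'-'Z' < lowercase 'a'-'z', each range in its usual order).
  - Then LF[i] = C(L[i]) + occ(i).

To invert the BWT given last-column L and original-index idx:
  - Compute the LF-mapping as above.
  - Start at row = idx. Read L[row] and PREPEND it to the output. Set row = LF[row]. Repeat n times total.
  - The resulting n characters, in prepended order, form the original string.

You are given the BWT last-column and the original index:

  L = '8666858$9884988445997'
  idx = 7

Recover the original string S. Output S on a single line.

LF mapping: 10 6 7 8 11 4 12 0 17 13 14 1 18 15 16 2 3 5 19 20 9
Walk LF starting at row 7, prepending L[row]:
  step 1: row=7, L[7]='$', prepend. Next row=LF[7]=0
  step 2: row=0, L[0]='8', prepend. Next row=LF[0]=10
  step 3: row=10, L[10]='8', prepend. Next row=LF[10]=14
  step 4: row=14, L[14]='8', prepend. Next row=LF[14]=16
  step 5: row=16, L[16]='4', prepend. Next row=LF[16]=3
  step 6: row=3, L[3]='6', prepend. Next row=LF[3]=8
  step 7: row=8, L[8]='9', prepend. Next row=LF[8]=17
  step 8: row=17, L[17]='5', prepend. Next row=LF[17]=5
  step 9: row=5, L[5]='5', prepend. Next row=LF[5]=4
  step 10: row=4, L[4]='8', prepend. Next row=LF[4]=11
  step 11: row=11, L[11]='4', prepend. Next row=LF[11]=1
  step 12: row=1, L[1]='6', prepend. Next row=LF[1]=6
  step 13: row=6, L[6]='8', prepend. Next row=LF[6]=12
  step 14: row=12, L[12]='9', prepend. Next row=LF[12]=18
  step 15: row=18, L[18]='9', prepend. Next row=LF[18]=19
  step 16: row=19, L[19]='9', prepend. Next row=LF[19]=20
  step 17: row=20, L[20]='7', prepend. Next row=LF[20]=9
  step 18: row=9, L[9]='8', prepend. Next row=LF[9]=13
  step 19: row=13, L[13]='8', prepend. Next row=LF[13]=15
  step 20: row=15, L[15]='4', prepend. Next row=LF[15]=2
  step 21: row=2, L[2]='6', prepend. Next row=LF[2]=7
Reversed output: 64887999864855964888$

Answer: 64887999864855964888$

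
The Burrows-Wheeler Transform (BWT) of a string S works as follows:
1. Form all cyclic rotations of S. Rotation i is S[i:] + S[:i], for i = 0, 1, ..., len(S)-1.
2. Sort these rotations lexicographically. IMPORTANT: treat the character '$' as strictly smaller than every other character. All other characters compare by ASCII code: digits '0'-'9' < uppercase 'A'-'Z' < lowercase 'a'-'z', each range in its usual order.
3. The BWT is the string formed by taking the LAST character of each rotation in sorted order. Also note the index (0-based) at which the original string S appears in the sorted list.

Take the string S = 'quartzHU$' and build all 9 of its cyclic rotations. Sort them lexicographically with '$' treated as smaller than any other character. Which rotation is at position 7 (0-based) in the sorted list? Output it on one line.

All 9 rotations (rotation i = S[i:]+S[:i]):
  rot[0] = quartzHU$
  rot[1] = uartzHU$q
  rot[2] = artzHU$qu
  rot[3] = rtzHU$qua
  rot[4] = tzHU$quar
  rot[5] = zHU$quart
  rot[6] = HU$quartz
  rot[7] = U$quartzH
  rot[8] = $quartzHU
Sorted (with $ < everything):
  sorted[0] = $quartzHU
  sorted[1] = HU$quartz
  sorted[2] = U$quartzH
  sorted[3] = artzHU$qu
  sorted[4] = quartzHU$
  sorted[5] = rtzHU$qua
  sorted[6] = tzHU$quar
  sorted[7] = uartzHU$q
  sorted[8] = zHU$quart
sorted[7] = uartzHU$q

Answer: uartzHU$q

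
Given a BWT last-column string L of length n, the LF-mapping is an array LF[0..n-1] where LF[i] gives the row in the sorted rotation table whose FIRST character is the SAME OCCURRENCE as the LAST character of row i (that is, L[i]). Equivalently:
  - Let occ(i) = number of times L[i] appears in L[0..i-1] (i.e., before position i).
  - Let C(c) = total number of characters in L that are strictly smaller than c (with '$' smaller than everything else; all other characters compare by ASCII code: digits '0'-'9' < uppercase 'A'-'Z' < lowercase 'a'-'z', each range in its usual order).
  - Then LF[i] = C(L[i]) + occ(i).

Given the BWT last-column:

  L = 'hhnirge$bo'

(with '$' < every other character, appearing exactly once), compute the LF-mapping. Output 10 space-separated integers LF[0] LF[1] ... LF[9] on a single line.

Answer: 4 5 7 6 9 3 2 0 1 8

Derivation:
Char counts: '$':1, 'b':1, 'e':1, 'g':1, 'h':2, 'i':1, 'n':1, 'o':1, 'r':1
C (first-col start): C('$')=0, C('b')=1, C('e')=2, C('g')=3, C('h')=4, C('i')=6, C('n')=7, C('o')=8, C('r')=9
L[0]='h': occ=0, LF[0]=C('h')+0=4+0=4
L[1]='h': occ=1, LF[1]=C('h')+1=4+1=5
L[2]='n': occ=0, LF[2]=C('n')+0=7+0=7
L[3]='i': occ=0, LF[3]=C('i')+0=6+0=6
L[4]='r': occ=0, LF[4]=C('r')+0=9+0=9
L[5]='g': occ=0, LF[5]=C('g')+0=3+0=3
L[6]='e': occ=0, LF[6]=C('e')+0=2+0=2
L[7]='$': occ=0, LF[7]=C('$')+0=0+0=0
L[8]='b': occ=0, LF[8]=C('b')+0=1+0=1
L[9]='o': occ=0, LF[9]=C('o')+0=8+0=8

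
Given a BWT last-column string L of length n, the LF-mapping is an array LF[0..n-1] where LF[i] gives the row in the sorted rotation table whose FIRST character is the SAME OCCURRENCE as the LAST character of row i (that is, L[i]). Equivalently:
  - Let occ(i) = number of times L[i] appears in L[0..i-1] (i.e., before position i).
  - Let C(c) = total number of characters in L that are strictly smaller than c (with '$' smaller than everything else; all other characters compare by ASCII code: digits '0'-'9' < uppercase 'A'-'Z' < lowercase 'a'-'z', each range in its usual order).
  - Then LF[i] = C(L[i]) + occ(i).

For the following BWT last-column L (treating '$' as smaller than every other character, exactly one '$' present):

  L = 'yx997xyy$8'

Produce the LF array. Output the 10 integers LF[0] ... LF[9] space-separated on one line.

Char counts: '$':1, '7':1, '8':1, '9':2, 'x':2, 'y':3
C (first-col start): C('$')=0, C('7')=1, C('8')=2, C('9')=3, C('x')=5, C('y')=7
L[0]='y': occ=0, LF[0]=C('y')+0=7+0=7
L[1]='x': occ=0, LF[1]=C('x')+0=5+0=5
L[2]='9': occ=0, LF[2]=C('9')+0=3+0=3
L[3]='9': occ=1, LF[3]=C('9')+1=3+1=4
L[4]='7': occ=0, LF[4]=C('7')+0=1+0=1
L[5]='x': occ=1, LF[5]=C('x')+1=5+1=6
L[6]='y': occ=1, LF[6]=C('y')+1=7+1=8
L[7]='y': occ=2, LF[7]=C('y')+2=7+2=9
L[8]='$': occ=0, LF[8]=C('$')+0=0+0=0
L[9]='8': occ=0, LF[9]=C('8')+0=2+0=2

Answer: 7 5 3 4 1 6 8 9 0 2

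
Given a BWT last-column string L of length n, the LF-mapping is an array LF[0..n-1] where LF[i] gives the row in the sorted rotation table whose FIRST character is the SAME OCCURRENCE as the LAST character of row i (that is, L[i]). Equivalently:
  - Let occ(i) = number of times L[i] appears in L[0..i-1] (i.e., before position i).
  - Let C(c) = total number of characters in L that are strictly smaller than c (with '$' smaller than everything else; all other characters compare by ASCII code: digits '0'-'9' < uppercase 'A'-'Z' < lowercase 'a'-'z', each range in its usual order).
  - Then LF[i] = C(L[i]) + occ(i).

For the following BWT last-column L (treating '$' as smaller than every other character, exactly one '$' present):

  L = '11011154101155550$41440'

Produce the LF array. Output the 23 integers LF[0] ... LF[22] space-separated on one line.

Char counts: '$':1, '0':4, '1':9, '4':4, '5':5
C (first-col start): C('$')=0, C('0')=1, C('1')=5, C('4')=14, C('5')=18
L[0]='1': occ=0, LF[0]=C('1')+0=5+0=5
L[1]='1': occ=1, LF[1]=C('1')+1=5+1=6
L[2]='0': occ=0, LF[2]=C('0')+0=1+0=1
L[3]='1': occ=2, LF[3]=C('1')+2=5+2=7
L[4]='1': occ=3, LF[4]=C('1')+3=5+3=8
L[5]='1': occ=4, LF[5]=C('1')+4=5+4=9
L[6]='5': occ=0, LF[6]=C('5')+0=18+0=18
L[7]='4': occ=0, LF[7]=C('4')+0=14+0=14
L[8]='1': occ=5, LF[8]=C('1')+5=5+5=10
L[9]='0': occ=1, LF[9]=C('0')+1=1+1=2
L[10]='1': occ=6, LF[10]=C('1')+6=5+6=11
L[11]='1': occ=7, LF[11]=C('1')+7=5+7=12
L[12]='5': occ=1, LF[12]=C('5')+1=18+1=19
L[13]='5': occ=2, LF[13]=C('5')+2=18+2=20
L[14]='5': occ=3, LF[14]=C('5')+3=18+3=21
L[15]='5': occ=4, LF[15]=C('5')+4=18+4=22
L[16]='0': occ=2, LF[16]=C('0')+2=1+2=3
L[17]='$': occ=0, LF[17]=C('$')+0=0+0=0
L[18]='4': occ=1, LF[18]=C('4')+1=14+1=15
L[19]='1': occ=8, LF[19]=C('1')+8=5+8=13
L[20]='4': occ=2, LF[20]=C('4')+2=14+2=16
L[21]='4': occ=3, LF[21]=C('4')+3=14+3=17
L[22]='0': occ=3, LF[22]=C('0')+3=1+3=4

Answer: 5 6 1 7 8 9 18 14 10 2 11 12 19 20 21 22 3 0 15 13 16 17 4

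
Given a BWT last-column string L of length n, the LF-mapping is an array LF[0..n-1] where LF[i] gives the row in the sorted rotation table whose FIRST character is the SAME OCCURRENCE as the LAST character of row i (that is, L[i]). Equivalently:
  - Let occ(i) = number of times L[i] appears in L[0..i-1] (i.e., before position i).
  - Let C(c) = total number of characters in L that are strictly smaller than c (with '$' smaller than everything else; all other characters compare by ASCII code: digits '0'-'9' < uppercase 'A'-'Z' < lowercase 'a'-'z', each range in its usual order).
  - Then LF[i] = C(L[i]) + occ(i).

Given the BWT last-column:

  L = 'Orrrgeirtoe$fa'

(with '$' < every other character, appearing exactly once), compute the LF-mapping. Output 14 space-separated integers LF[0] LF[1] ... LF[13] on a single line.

Answer: 1 9 10 11 6 3 7 12 13 8 4 0 5 2

Derivation:
Char counts: '$':1, 'O':1, 'a':1, 'e':2, 'f':1, 'g':1, 'i':1, 'o':1, 'r':4, 't':1
C (first-col start): C('$')=0, C('O')=1, C('a')=2, C('e')=3, C('f')=5, C('g')=6, C('i')=7, C('o')=8, C('r')=9, C('t')=13
L[0]='O': occ=0, LF[0]=C('O')+0=1+0=1
L[1]='r': occ=0, LF[1]=C('r')+0=9+0=9
L[2]='r': occ=1, LF[2]=C('r')+1=9+1=10
L[3]='r': occ=2, LF[3]=C('r')+2=9+2=11
L[4]='g': occ=0, LF[4]=C('g')+0=6+0=6
L[5]='e': occ=0, LF[5]=C('e')+0=3+0=3
L[6]='i': occ=0, LF[6]=C('i')+0=7+0=7
L[7]='r': occ=3, LF[7]=C('r')+3=9+3=12
L[8]='t': occ=0, LF[8]=C('t')+0=13+0=13
L[9]='o': occ=0, LF[9]=C('o')+0=8+0=8
L[10]='e': occ=1, LF[10]=C('e')+1=3+1=4
L[11]='$': occ=0, LF[11]=C('$')+0=0+0=0
L[12]='f': occ=0, LF[12]=C('f')+0=5+0=5
L[13]='a': occ=0, LF[13]=C('a')+0=2+0=2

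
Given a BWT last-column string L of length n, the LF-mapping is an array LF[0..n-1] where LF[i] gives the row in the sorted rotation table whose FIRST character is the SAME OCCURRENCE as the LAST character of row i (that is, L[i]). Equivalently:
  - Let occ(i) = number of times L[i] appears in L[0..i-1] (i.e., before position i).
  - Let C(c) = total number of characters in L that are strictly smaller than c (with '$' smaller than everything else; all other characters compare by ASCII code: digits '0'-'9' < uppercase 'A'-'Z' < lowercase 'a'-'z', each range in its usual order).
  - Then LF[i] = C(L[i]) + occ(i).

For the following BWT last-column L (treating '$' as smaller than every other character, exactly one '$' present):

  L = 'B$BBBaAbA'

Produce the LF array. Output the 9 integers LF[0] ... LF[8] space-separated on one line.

Answer: 3 0 4 5 6 7 1 8 2

Derivation:
Char counts: '$':1, 'A':2, 'B':4, 'a':1, 'b':1
C (first-col start): C('$')=0, C('A')=1, C('B')=3, C('a')=7, C('b')=8
L[0]='B': occ=0, LF[0]=C('B')+0=3+0=3
L[1]='$': occ=0, LF[1]=C('$')+0=0+0=0
L[2]='B': occ=1, LF[2]=C('B')+1=3+1=4
L[3]='B': occ=2, LF[3]=C('B')+2=3+2=5
L[4]='B': occ=3, LF[4]=C('B')+3=3+3=6
L[5]='a': occ=0, LF[5]=C('a')+0=7+0=7
L[6]='A': occ=0, LF[6]=C('A')+0=1+0=1
L[7]='b': occ=0, LF[7]=C('b')+0=8+0=8
L[8]='A': occ=1, LF[8]=C('A')+1=1+1=2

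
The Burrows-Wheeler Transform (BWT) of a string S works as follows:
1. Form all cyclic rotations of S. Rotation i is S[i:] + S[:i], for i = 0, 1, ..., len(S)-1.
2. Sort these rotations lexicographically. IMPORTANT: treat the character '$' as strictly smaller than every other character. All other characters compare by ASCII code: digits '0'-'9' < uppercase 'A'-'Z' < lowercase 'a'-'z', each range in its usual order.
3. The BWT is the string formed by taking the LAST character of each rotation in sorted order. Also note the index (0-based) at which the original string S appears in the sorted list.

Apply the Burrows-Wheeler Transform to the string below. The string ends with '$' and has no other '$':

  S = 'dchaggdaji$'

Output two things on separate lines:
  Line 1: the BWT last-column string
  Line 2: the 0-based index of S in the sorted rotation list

Answer: ihddg$gacja
5

Derivation:
All 11 rotations (rotation i = S[i:]+S[:i]):
  rot[0] = dchaggdaji$
  rot[1] = chaggdaji$d
  rot[2] = haggdaji$dc
  rot[3] = aggdaji$dch
  rot[4] = ggdaji$dcha
  rot[5] = gdaji$dchag
  rot[6] = daji$dchagg
  rot[7] = aji$dchaggd
  rot[8] = ji$dchaggda
  rot[9] = i$dchaggdaj
  rot[10] = $dchaggdaji
Sorted (with $ < everything):
  sorted[0] = $dchaggdaji  (last char: 'i')
  sorted[1] = aggdaji$dch  (last char: 'h')
  sorted[2] = aji$dchaggd  (last char: 'd')
  sorted[3] = chaggdaji$d  (last char: 'd')
  sorted[4] = daji$dchagg  (last char: 'g')
  sorted[5] = dchaggdaji$  (last char: '$')
  sorted[6] = gdaji$dchag  (last char: 'g')
  sorted[7] = ggdaji$dcha  (last char: 'a')
  sorted[8] = haggdaji$dc  (last char: 'c')
  sorted[9] = i$dchaggdaj  (last char: 'j')
  sorted[10] = ji$dchaggda  (last char: 'a')
Last column: ihddg$gacja
Original string S is at sorted index 5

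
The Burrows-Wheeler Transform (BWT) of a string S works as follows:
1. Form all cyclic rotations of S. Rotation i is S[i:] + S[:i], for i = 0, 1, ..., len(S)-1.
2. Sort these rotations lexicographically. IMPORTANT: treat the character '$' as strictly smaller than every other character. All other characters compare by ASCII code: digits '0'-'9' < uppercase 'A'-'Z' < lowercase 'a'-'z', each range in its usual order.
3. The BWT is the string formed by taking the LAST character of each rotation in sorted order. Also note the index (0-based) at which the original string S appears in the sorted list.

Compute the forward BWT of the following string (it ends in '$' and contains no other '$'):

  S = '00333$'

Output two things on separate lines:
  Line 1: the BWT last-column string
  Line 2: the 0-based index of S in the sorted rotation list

Answer: 3$0330
1

Derivation:
All 6 rotations (rotation i = S[i:]+S[:i]):
  rot[0] = 00333$
  rot[1] = 0333$0
  rot[2] = 333$00
  rot[3] = 33$003
  rot[4] = 3$0033
  rot[5] = $00333
Sorted (with $ < everything):
  sorted[0] = $00333  (last char: '3')
  sorted[1] = 00333$  (last char: '$')
  sorted[2] = 0333$0  (last char: '0')
  sorted[3] = 3$0033  (last char: '3')
  sorted[4] = 33$003  (last char: '3')
  sorted[5] = 333$00  (last char: '0')
Last column: 3$0330
Original string S is at sorted index 1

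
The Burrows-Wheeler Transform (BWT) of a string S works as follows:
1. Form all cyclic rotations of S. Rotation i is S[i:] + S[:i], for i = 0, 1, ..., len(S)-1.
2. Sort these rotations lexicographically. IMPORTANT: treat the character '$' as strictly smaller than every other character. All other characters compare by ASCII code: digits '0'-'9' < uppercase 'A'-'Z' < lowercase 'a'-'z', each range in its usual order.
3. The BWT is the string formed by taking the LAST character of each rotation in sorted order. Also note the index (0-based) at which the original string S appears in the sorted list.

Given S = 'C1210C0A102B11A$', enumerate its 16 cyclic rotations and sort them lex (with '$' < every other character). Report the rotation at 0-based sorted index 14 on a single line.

Answer: C0A102B11A$C1210

Derivation:
All 16 rotations (rotation i = S[i:]+S[:i]):
  rot[0] = C1210C0A102B11A$
  rot[1] = 1210C0A102B11A$C
  rot[2] = 210C0A102B11A$C1
  rot[3] = 10C0A102B11A$C12
  rot[4] = 0C0A102B11A$C121
  rot[5] = C0A102B11A$C1210
  rot[6] = 0A102B11A$C1210C
  rot[7] = A102B11A$C1210C0
  rot[8] = 102B11A$C1210C0A
  rot[9] = 02B11A$C1210C0A1
  rot[10] = 2B11A$C1210C0A10
  rot[11] = B11A$C1210C0A102
  rot[12] = 11A$C1210C0A102B
  rot[13] = 1A$C1210C0A102B1
  rot[14] = A$C1210C0A102B11
  rot[15] = $C1210C0A102B11A
Sorted (with $ < everything):
  sorted[0] = $C1210C0A102B11A
  sorted[1] = 02B11A$C1210C0A1
  sorted[2] = 0A102B11A$C1210C
  sorted[3] = 0C0A102B11A$C121
  sorted[4] = 102B11A$C1210C0A
  sorted[5] = 10C0A102B11A$C12
  sorted[6] = 11A$C1210C0A102B
  sorted[7] = 1210C0A102B11A$C
  sorted[8] = 1A$C1210C0A102B1
  sorted[9] = 210C0A102B11A$C1
  sorted[10] = 2B11A$C1210C0A10
  sorted[11] = A$C1210C0A102B11
  sorted[12] = A102B11A$C1210C0
  sorted[13] = B11A$C1210C0A102
  sorted[14] = C0A102B11A$C1210
  sorted[15] = C1210C0A102B11A$
sorted[14] = C0A102B11A$C1210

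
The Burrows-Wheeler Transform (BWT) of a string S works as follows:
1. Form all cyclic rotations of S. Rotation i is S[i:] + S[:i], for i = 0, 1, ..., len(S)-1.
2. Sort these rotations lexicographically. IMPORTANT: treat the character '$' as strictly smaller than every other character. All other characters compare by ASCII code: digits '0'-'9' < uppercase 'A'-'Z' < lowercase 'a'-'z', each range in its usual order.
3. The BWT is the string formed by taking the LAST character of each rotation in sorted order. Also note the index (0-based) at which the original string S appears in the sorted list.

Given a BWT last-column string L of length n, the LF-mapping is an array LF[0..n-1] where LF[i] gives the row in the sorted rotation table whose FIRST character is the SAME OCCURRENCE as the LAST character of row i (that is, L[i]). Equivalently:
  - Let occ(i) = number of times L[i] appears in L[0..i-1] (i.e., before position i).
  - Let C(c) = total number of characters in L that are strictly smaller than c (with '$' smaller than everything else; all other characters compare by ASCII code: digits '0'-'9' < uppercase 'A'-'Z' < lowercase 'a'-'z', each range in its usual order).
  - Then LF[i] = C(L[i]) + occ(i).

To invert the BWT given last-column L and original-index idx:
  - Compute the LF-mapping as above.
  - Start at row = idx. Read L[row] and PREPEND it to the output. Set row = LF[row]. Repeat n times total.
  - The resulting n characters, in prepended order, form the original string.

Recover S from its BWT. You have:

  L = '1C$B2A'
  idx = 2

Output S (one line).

LF mapping: 1 5 0 4 2 3
Walk LF starting at row 2, prepending L[row]:
  step 1: row=2, L[2]='$', prepend. Next row=LF[2]=0
  step 2: row=0, L[0]='1', prepend. Next row=LF[0]=1
  step 3: row=1, L[1]='C', prepend. Next row=LF[1]=5
  step 4: row=5, L[5]='A', prepend. Next row=LF[5]=3
  step 5: row=3, L[3]='B', prepend. Next row=LF[3]=4
  step 6: row=4, L[4]='2', prepend. Next row=LF[4]=2
Reversed output: 2BAC1$

Answer: 2BAC1$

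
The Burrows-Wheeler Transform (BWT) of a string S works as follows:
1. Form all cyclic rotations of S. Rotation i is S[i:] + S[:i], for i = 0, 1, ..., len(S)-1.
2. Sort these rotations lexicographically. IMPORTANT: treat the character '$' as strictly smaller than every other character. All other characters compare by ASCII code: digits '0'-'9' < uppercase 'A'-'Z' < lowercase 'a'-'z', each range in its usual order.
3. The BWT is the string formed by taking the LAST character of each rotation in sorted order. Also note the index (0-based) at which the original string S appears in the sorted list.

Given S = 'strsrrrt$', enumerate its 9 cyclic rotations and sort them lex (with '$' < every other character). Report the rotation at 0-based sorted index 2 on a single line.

All 9 rotations (rotation i = S[i:]+S[:i]):
  rot[0] = strsrrrt$
  rot[1] = trsrrrt$s
  rot[2] = rsrrrt$st
  rot[3] = srrrt$str
  rot[4] = rrrt$strs
  rot[5] = rrt$strsr
  rot[6] = rt$strsrr
  rot[7] = t$strsrrr
  rot[8] = $strsrrrt
Sorted (with $ < everything):
  sorted[0] = $strsrrrt
  sorted[1] = rrrt$strs
  sorted[2] = rrt$strsr
  sorted[3] = rsrrrt$st
  sorted[4] = rt$strsrr
  sorted[5] = srrrt$str
  sorted[6] = strsrrrt$
  sorted[7] = t$strsrrr
  sorted[8] = trsrrrt$s
sorted[2] = rrt$strsr

Answer: rrt$strsr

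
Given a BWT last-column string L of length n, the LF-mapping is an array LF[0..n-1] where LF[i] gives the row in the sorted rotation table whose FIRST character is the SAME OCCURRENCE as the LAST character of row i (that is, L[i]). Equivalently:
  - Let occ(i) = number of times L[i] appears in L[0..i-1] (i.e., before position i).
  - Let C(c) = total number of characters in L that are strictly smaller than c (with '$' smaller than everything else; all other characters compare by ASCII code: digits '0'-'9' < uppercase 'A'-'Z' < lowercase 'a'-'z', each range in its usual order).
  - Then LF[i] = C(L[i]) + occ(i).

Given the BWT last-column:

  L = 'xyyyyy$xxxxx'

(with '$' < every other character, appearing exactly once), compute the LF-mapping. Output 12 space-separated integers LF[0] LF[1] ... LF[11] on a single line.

Char counts: '$':1, 'x':6, 'y':5
C (first-col start): C('$')=0, C('x')=1, C('y')=7
L[0]='x': occ=0, LF[0]=C('x')+0=1+0=1
L[1]='y': occ=0, LF[1]=C('y')+0=7+0=7
L[2]='y': occ=1, LF[2]=C('y')+1=7+1=8
L[3]='y': occ=2, LF[3]=C('y')+2=7+2=9
L[4]='y': occ=3, LF[4]=C('y')+3=7+3=10
L[5]='y': occ=4, LF[5]=C('y')+4=7+4=11
L[6]='$': occ=0, LF[6]=C('$')+0=0+0=0
L[7]='x': occ=1, LF[7]=C('x')+1=1+1=2
L[8]='x': occ=2, LF[8]=C('x')+2=1+2=3
L[9]='x': occ=3, LF[9]=C('x')+3=1+3=4
L[10]='x': occ=4, LF[10]=C('x')+4=1+4=5
L[11]='x': occ=5, LF[11]=C('x')+5=1+5=6

Answer: 1 7 8 9 10 11 0 2 3 4 5 6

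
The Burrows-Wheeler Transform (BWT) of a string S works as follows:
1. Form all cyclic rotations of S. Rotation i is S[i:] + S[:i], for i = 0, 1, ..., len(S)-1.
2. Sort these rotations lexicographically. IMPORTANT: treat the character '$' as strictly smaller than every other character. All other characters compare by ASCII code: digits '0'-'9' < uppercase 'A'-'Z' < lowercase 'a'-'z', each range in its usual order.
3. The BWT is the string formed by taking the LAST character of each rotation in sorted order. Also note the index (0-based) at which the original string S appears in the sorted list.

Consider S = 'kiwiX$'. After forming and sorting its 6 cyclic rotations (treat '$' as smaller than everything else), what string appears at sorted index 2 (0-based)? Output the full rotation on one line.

All 6 rotations (rotation i = S[i:]+S[:i]):
  rot[0] = kiwiX$
  rot[1] = iwiX$k
  rot[2] = wiX$ki
  rot[3] = iX$kiw
  rot[4] = X$kiwi
  rot[5] = $kiwiX
Sorted (with $ < everything):
  sorted[0] = $kiwiX
  sorted[1] = X$kiwi
  sorted[2] = iX$kiw
  sorted[3] = iwiX$k
  sorted[4] = kiwiX$
  sorted[5] = wiX$ki
sorted[2] = iX$kiw

Answer: iX$kiw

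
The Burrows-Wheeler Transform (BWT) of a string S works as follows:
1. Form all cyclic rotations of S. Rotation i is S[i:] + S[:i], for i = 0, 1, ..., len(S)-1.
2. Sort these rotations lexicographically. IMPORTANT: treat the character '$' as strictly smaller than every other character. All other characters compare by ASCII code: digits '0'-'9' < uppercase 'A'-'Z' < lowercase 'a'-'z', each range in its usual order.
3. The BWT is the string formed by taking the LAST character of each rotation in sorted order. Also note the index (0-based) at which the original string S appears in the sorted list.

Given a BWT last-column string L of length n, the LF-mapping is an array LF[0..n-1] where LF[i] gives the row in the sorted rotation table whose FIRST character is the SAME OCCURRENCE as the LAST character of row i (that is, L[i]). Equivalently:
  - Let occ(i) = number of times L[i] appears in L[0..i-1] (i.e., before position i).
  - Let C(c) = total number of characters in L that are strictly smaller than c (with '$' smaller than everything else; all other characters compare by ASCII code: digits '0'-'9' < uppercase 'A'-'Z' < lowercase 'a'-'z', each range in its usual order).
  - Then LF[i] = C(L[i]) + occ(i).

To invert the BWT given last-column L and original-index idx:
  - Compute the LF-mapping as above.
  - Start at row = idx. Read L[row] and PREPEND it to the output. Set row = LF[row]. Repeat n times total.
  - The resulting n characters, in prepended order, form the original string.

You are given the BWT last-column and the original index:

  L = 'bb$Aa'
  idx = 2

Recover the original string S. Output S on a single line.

Answer: abAb$

Derivation:
LF mapping: 3 4 0 1 2
Walk LF starting at row 2, prepending L[row]:
  step 1: row=2, L[2]='$', prepend. Next row=LF[2]=0
  step 2: row=0, L[0]='b', prepend. Next row=LF[0]=3
  step 3: row=3, L[3]='A', prepend. Next row=LF[3]=1
  step 4: row=1, L[1]='b', prepend. Next row=LF[1]=4
  step 5: row=4, L[4]='a', prepend. Next row=LF[4]=2
Reversed output: abAb$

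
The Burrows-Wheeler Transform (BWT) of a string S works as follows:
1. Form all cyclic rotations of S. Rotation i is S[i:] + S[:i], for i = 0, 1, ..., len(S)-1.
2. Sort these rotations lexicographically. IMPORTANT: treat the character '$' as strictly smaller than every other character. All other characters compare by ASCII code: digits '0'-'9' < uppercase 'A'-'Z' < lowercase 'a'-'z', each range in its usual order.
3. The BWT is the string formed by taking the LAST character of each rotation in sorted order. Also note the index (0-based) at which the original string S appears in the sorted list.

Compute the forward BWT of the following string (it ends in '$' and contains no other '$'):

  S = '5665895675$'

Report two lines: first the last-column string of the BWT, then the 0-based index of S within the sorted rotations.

All 11 rotations (rotation i = S[i:]+S[:i]):
  rot[0] = 5665895675$
  rot[1] = 665895675$5
  rot[2] = 65895675$56
  rot[3] = 5895675$566
  rot[4] = 895675$5665
  rot[5] = 95675$56658
  rot[6] = 5675$566589
  rot[7] = 675$5665895
  rot[8] = 75$56658956
  rot[9] = 5$566589567
  rot[10] = $5665895675
Sorted (with $ < everything):
  sorted[0] = $5665895675  (last char: '5')
  sorted[1] = 5$566589567  (last char: '7')
  sorted[2] = 5665895675$  (last char: '$')
  sorted[3] = 5675$566589  (last char: '9')
  sorted[4] = 5895675$566  (last char: '6')
  sorted[5] = 65895675$56  (last char: '6')
  sorted[6] = 665895675$5  (last char: '5')
  sorted[7] = 675$5665895  (last char: '5')
  sorted[8] = 75$56658956  (last char: '6')
  sorted[9] = 895675$5665  (last char: '5')
  sorted[10] = 95675$56658  (last char: '8')
Last column: 57$96655658
Original string S is at sorted index 2

Answer: 57$96655658
2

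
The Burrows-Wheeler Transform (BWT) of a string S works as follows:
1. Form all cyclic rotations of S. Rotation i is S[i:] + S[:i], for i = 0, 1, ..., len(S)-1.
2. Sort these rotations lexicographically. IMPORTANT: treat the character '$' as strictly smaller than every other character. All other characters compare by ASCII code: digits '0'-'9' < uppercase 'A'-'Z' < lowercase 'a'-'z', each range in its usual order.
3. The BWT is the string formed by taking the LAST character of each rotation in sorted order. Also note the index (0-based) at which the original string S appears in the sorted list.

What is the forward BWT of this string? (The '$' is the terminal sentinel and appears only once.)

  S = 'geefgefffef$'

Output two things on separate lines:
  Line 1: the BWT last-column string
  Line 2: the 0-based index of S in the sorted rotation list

Answer: fgfgeeffee$f
10

Derivation:
All 12 rotations (rotation i = S[i:]+S[:i]):
  rot[0] = geefgefffef$
  rot[1] = eefgefffef$g
  rot[2] = efgefffef$ge
  rot[3] = fgefffef$gee
  rot[4] = gefffef$geef
  rot[5] = efffef$geefg
  rot[6] = fffef$geefge
  rot[7] = ffef$geefgef
  rot[8] = fef$geefgeff
  rot[9] = ef$geefgefff
  rot[10] = f$geefgefffe
  rot[11] = $geefgefffef
Sorted (with $ < everything):
  sorted[0] = $geefgefffef  (last char: 'f')
  sorted[1] = eefgefffef$g  (last char: 'g')
  sorted[2] = ef$geefgefff  (last char: 'f')
  sorted[3] = efffef$geefg  (last char: 'g')
  sorted[4] = efgefffef$ge  (last char: 'e')
  sorted[5] = f$geefgefffe  (last char: 'e')
  sorted[6] = fef$geefgeff  (last char: 'f')
  sorted[7] = ffef$geefgef  (last char: 'f')
  sorted[8] = fffef$geefge  (last char: 'e')
  sorted[9] = fgefffef$gee  (last char: 'e')
  sorted[10] = geefgefffef$  (last char: '$')
  sorted[11] = gefffef$geef  (last char: 'f')
Last column: fgfgeeffee$f
Original string S is at sorted index 10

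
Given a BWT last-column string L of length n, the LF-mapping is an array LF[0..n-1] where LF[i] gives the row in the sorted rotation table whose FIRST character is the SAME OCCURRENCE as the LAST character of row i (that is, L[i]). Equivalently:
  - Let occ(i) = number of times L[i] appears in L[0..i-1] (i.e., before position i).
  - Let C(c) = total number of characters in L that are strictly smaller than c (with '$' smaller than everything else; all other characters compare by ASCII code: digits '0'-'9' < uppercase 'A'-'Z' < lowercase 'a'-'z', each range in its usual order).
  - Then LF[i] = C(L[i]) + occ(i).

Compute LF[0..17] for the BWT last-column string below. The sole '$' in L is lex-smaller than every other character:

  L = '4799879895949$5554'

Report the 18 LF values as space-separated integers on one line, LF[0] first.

Answer: 1 8 12 13 10 9 14 11 15 4 16 2 17 0 5 6 7 3

Derivation:
Char counts: '$':1, '4':3, '5':4, '7':2, '8':2, '9':6
C (first-col start): C('$')=0, C('4')=1, C('5')=4, C('7')=8, C('8')=10, C('9')=12
L[0]='4': occ=0, LF[0]=C('4')+0=1+0=1
L[1]='7': occ=0, LF[1]=C('7')+0=8+0=8
L[2]='9': occ=0, LF[2]=C('9')+0=12+0=12
L[3]='9': occ=1, LF[3]=C('9')+1=12+1=13
L[4]='8': occ=0, LF[4]=C('8')+0=10+0=10
L[5]='7': occ=1, LF[5]=C('7')+1=8+1=9
L[6]='9': occ=2, LF[6]=C('9')+2=12+2=14
L[7]='8': occ=1, LF[7]=C('8')+1=10+1=11
L[8]='9': occ=3, LF[8]=C('9')+3=12+3=15
L[9]='5': occ=0, LF[9]=C('5')+0=4+0=4
L[10]='9': occ=4, LF[10]=C('9')+4=12+4=16
L[11]='4': occ=1, LF[11]=C('4')+1=1+1=2
L[12]='9': occ=5, LF[12]=C('9')+5=12+5=17
L[13]='$': occ=0, LF[13]=C('$')+0=0+0=0
L[14]='5': occ=1, LF[14]=C('5')+1=4+1=5
L[15]='5': occ=2, LF[15]=C('5')+2=4+2=6
L[16]='5': occ=3, LF[16]=C('5')+3=4+3=7
L[17]='4': occ=2, LF[17]=C('4')+2=1+2=3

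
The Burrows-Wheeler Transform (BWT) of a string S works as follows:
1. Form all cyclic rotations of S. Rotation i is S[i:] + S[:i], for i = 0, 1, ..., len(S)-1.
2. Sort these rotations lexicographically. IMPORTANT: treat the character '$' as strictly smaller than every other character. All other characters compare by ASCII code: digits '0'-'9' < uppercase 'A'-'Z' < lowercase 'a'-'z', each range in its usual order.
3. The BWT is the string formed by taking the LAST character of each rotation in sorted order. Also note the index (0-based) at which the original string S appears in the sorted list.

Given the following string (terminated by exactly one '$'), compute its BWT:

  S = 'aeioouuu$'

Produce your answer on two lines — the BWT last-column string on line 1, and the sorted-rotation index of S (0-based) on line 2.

All 9 rotations (rotation i = S[i:]+S[:i]):
  rot[0] = aeioouuu$
  rot[1] = eioouuu$a
  rot[2] = ioouuu$ae
  rot[3] = oouuu$aei
  rot[4] = ouuu$aeio
  rot[5] = uuu$aeioo
  rot[6] = uu$aeioou
  rot[7] = u$aeioouu
  rot[8] = $aeioouuu
Sorted (with $ < everything):
  sorted[0] = $aeioouuu  (last char: 'u')
  sorted[1] = aeioouuu$  (last char: '$')
  sorted[2] = eioouuu$a  (last char: 'a')
  sorted[3] = ioouuu$ae  (last char: 'e')
  sorted[4] = oouuu$aei  (last char: 'i')
  sorted[5] = ouuu$aeio  (last char: 'o')
  sorted[6] = u$aeioouu  (last char: 'u')
  sorted[7] = uu$aeioou  (last char: 'u')
  sorted[8] = uuu$aeioo  (last char: 'o')
Last column: u$aeiouuo
Original string S is at sorted index 1

Answer: u$aeiouuo
1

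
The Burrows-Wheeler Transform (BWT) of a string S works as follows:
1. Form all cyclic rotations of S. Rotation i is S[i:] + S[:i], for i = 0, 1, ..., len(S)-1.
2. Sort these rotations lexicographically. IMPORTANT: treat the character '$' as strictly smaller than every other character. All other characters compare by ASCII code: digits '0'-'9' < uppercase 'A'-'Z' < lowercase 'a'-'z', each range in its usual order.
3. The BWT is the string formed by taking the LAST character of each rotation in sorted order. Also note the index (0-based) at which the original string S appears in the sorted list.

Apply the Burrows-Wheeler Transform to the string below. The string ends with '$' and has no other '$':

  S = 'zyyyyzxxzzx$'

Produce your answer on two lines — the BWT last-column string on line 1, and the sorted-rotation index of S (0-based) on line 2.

Answer: xzzxzyyyzy$x
10

Derivation:
All 12 rotations (rotation i = S[i:]+S[:i]):
  rot[0] = zyyyyzxxzzx$
  rot[1] = yyyyzxxzzx$z
  rot[2] = yyyzxxzzx$zy
  rot[3] = yyzxxzzx$zyy
  rot[4] = yzxxzzx$zyyy
  rot[5] = zxxzzx$zyyyy
  rot[6] = xxzzx$zyyyyz
  rot[7] = xzzx$zyyyyzx
  rot[8] = zzx$zyyyyzxx
  rot[9] = zx$zyyyyzxxz
  rot[10] = x$zyyyyzxxzz
  rot[11] = $zyyyyzxxzzx
Sorted (with $ < everything):
  sorted[0] = $zyyyyzxxzzx  (last char: 'x')
  sorted[1] = x$zyyyyzxxzz  (last char: 'z')
  sorted[2] = xxzzx$zyyyyz  (last char: 'z')
  sorted[3] = xzzx$zyyyyzx  (last char: 'x')
  sorted[4] = yyyyzxxzzx$z  (last char: 'z')
  sorted[5] = yyyzxxzzx$zy  (last char: 'y')
  sorted[6] = yyzxxzzx$zyy  (last char: 'y')
  sorted[7] = yzxxzzx$zyyy  (last char: 'y')
  sorted[8] = zx$zyyyyzxxz  (last char: 'z')
  sorted[9] = zxxzzx$zyyyy  (last char: 'y')
  sorted[10] = zyyyyzxxzzx$  (last char: '$')
  sorted[11] = zzx$zyyyyzxx  (last char: 'x')
Last column: xzzxzyyyzy$x
Original string S is at sorted index 10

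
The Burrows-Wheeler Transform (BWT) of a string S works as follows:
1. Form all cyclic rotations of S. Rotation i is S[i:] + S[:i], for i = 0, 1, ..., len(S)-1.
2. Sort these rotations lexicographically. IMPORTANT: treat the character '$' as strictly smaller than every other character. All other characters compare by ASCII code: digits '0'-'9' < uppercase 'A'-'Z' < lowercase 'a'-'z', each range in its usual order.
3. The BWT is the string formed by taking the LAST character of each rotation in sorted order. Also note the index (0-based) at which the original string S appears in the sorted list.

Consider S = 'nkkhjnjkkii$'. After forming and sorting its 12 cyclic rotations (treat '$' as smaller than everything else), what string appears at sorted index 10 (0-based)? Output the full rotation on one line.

All 12 rotations (rotation i = S[i:]+S[:i]):
  rot[0] = nkkhjnjkkii$
  rot[1] = kkhjnjkkii$n
  rot[2] = khjnjkkii$nk
  rot[3] = hjnjkkii$nkk
  rot[4] = jnjkkii$nkkh
  rot[5] = njkkii$nkkhj
  rot[6] = jkkii$nkkhjn
  rot[7] = kkii$nkkhjnj
  rot[8] = kii$nkkhjnjk
  rot[9] = ii$nkkhjnjkk
  rot[10] = i$nkkhjnjkki
  rot[11] = $nkkhjnjkkii
Sorted (with $ < everything):
  sorted[0] = $nkkhjnjkkii
  sorted[1] = hjnjkkii$nkk
  sorted[2] = i$nkkhjnjkki
  sorted[3] = ii$nkkhjnjkk
  sorted[4] = jkkii$nkkhjn
  sorted[5] = jnjkkii$nkkh
  sorted[6] = khjnjkkii$nk
  sorted[7] = kii$nkkhjnjk
  sorted[8] = kkhjnjkkii$n
  sorted[9] = kkii$nkkhjnj
  sorted[10] = njkkii$nkkhj
  sorted[11] = nkkhjnjkkii$
sorted[10] = njkkii$nkkhj

Answer: njkkii$nkkhj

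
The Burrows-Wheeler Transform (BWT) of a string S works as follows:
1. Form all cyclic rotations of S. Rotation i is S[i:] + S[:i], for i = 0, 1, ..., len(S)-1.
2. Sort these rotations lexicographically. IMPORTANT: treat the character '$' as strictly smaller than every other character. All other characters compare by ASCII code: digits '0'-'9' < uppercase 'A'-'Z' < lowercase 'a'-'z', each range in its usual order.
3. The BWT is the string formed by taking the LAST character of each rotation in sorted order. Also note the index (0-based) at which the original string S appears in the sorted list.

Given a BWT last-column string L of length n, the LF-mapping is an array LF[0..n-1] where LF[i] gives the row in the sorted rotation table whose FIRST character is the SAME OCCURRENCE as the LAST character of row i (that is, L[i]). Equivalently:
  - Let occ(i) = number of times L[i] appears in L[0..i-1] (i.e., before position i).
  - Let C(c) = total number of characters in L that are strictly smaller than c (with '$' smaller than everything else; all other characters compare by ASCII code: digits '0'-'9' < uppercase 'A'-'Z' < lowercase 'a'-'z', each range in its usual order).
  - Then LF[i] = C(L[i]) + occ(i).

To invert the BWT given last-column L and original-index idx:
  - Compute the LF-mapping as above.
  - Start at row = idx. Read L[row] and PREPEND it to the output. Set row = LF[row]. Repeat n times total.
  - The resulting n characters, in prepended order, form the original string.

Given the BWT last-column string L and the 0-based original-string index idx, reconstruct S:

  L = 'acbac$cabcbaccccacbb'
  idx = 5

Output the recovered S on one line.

Answer: accbaabbbcccbcccaca$

Derivation:
LF mapping: 1 11 6 2 12 0 13 3 7 14 8 4 15 16 17 18 5 19 9 10
Walk LF starting at row 5, prepending L[row]:
  step 1: row=5, L[5]='$', prepend. Next row=LF[5]=0
  step 2: row=0, L[0]='a', prepend. Next row=LF[0]=1
  step 3: row=1, L[1]='c', prepend. Next row=LF[1]=11
  step 4: row=11, L[11]='a', prepend. Next row=LF[11]=4
  step 5: row=4, L[4]='c', prepend. Next row=LF[4]=12
  step 6: row=12, L[12]='c', prepend. Next row=LF[12]=15
  step 7: row=15, L[15]='c', prepend. Next row=LF[15]=18
  step 8: row=18, L[18]='b', prepend. Next row=LF[18]=9
  step 9: row=9, L[9]='c', prepend. Next row=LF[9]=14
  step 10: row=14, L[14]='c', prepend. Next row=LF[14]=17
  step 11: row=17, L[17]='c', prepend. Next row=LF[17]=19
  step 12: row=19, L[19]='b', prepend. Next row=LF[19]=10
  step 13: row=10, L[10]='b', prepend. Next row=LF[10]=8
  step 14: row=8, L[8]='b', prepend. Next row=LF[8]=7
  step 15: row=7, L[7]='a', prepend. Next row=LF[7]=3
  step 16: row=3, L[3]='a', prepend. Next row=LF[3]=2
  step 17: row=2, L[2]='b', prepend. Next row=LF[2]=6
  step 18: row=6, L[6]='c', prepend. Next row=LF[6]=13
  step 19: row=13, L[13]='c', prepend. Next row=LF[13]=16
  step 20: row=16, L[16]='a', prepend. Next row=LF[16]=5
Reversed output: accbaabbbcccbcccaca$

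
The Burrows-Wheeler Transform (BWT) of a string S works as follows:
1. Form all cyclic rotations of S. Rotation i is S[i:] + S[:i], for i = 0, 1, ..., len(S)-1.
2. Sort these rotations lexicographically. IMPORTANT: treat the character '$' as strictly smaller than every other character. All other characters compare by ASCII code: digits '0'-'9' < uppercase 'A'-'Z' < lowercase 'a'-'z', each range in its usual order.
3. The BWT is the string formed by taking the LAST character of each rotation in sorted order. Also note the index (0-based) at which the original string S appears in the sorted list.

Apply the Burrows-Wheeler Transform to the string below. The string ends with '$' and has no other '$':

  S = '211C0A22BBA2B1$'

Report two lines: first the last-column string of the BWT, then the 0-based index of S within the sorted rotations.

Answer: 1CB21$AA20B2B21
5

Derivation:
All 15 rotations (rotation i = S[i:]+S[:i]):
  rot[0] = 211C0A22BBA2B1$
  rot[1] = 11C0A22BBA2B1$2
  rot[2] = 1C0A22BBA2B1$21
  rot[3] = C0A22BBA2B1$211
  rot[4] = 0A22BBA2B1$211C
  rot[5] = A22BBA2B1$211C0
  rot[6] = 22BBA2B1$211C0A
  rot[7] = 2BBA2B1$211C0A2
  rot[8] = BBA2B1$211C0A22
  rot[9] = BA2B1$211C0A22B
  rot[10] = A2B1$211C0A22BB
  rot[11] = 2B1$211C0A22BBA
  rot[12] = B1$211C0A22BBA2
  rot[13] = 1$211C0A22BBA2B
  rot[14] = $211C0A22BBA2B1
Sorted (with $ < everything):
  sorted[0] = $211C0A22BBA2B1  (last char: '1')
  sorted[1] = 0A22BBA2B1$211C  (last char: 'C')
  sorted[2] = 1$211C0A22BBA2B  (last char: 'B')
  sorted[3] = 11C0A22BBA2B1$2  (last char: '2')
  sorted[4] = 1C0A22BBA2B1$21  (last char: '1')
  sorted[5] = 211C0A22BBA2B1$  (last char: '$')
  sorted[6] = 22BBA2B1$211C0A  (last char: 'A')
  sorted[7] = 2B1$211C0A22BBA  (last char: 'A')
  sorted[8] = 2BBA2B1$211C0A2  (last char: '2')
  sorted[9] = A22BBA2B1$211C0  (last char: '0')
  sorted[10] = A2B1$211C0A22BB  (last char: 'B')
  sorted[11] = B1$211C0A22BBA2  (last char: '2')
  sorted[12] = BA2B1$211C0A22B  (last char: 'B')
  sorted[13] = BBA2B1$211C0A22  (last char: '2')
  sorted[14] = C0A22BBA2B1$211  (last char: '1')
Last column: 1CB21$AA20B2B21
Original string S is at sorted index 5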